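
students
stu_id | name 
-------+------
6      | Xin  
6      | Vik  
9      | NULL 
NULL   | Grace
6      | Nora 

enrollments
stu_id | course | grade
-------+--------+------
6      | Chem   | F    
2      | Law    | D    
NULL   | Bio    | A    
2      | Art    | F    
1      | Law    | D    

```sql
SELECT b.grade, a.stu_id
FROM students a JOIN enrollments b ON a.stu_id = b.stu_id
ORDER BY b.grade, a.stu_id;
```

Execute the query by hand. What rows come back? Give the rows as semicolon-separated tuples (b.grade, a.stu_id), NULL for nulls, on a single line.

INNER JOIN keeps only pairs where the ON condition holds.
Matching on a.stu_id = b.stu_id. A NULL in a compared column never satisfies the condition.
- a (stu_id=6) pairs with 1 row(s) of b.
- a (stu_id=6) pairs with 1 row(s) of b.
- a (stu_id=9) has no partner → excluded.
- a (stu_id=NULL) has no partner → excluded.
- a (stu_id=6) pairs with 1 row(s) of b.
After projecting and ordering:
b.grade | a.stu_id
F | 6
F | 6
F | 6

(F, 6); (F, 6); (F, 6)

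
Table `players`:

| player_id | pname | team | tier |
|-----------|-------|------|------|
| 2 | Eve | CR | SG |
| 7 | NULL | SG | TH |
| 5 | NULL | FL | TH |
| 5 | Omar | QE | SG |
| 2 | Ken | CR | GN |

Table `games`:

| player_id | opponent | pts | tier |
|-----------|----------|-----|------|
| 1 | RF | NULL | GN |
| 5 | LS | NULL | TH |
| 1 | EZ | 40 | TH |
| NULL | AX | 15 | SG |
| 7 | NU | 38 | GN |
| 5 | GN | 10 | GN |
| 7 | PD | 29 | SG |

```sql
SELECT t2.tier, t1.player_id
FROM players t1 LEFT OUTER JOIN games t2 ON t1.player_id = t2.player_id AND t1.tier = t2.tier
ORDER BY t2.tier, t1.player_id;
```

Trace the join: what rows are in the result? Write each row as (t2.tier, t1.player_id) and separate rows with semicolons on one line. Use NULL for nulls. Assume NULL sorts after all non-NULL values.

(TH, 5); (NULL, 2); (NULL, 2); (NULL, 5); (NULL, 7)

LEFT JOIN keeps every row from `players`; unmatched rows get NULL for `games`'s columns.
Matching on t1.player_id = t2.player_id AND t1.tier = t2.tier. A NULL in a compared column never satisfies the condition.
- t1[0] player_id=2, tier=SG → no match; kept with NULLs on the t2 side.
- t1[1] player_id=7, tier=TH → no match; kept with NULLs on the t2 side.
- t1[2] player_id=5, tier=TH → 1 match(es) in t2 → 1 row(s).
- t1[3] player_id=5, tier=SG → no match; kept with NULLs on the t2 side.
- t1[4] player_id=2, tier=GN → no match; kept with NULLs on the t2 side.
After projecting and ordering:
t2.tier | t1.player_id
TH | 5
NULL | 2
NULL | 2
NULL | 5
NULL | 7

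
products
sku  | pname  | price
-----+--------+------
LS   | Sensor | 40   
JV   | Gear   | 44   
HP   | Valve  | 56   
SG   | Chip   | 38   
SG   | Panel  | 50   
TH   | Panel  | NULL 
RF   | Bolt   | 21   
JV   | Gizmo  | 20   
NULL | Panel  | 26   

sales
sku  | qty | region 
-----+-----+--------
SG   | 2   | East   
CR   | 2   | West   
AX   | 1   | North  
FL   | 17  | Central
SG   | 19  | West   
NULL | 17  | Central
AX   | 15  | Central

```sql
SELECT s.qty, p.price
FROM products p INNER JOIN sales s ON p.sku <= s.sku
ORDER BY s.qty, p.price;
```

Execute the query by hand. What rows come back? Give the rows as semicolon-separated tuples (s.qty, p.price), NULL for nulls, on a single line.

(2, 20); (2, 21); (2, 38); (2, 40); (2, 44); (2, 50); (2, 56); (19, 20); (19, 21); (19, 38); (19, 40); (19, 44); (19, 50); (19, 56)

INNER JOIN keeps only pairs where the ON condition holds.
Matching on p.sku <= s.sku. A NULL in a compared column never satisfies the condition.
- p (sku=LS) pairs with 2 row(s) of s.
- p (sku=JV) pairs with 2 row(s) of s.
- p (sku=HP) pairs with 2 row(s) of s.
- p (sku=SG) pairs with 2 row(s) of s.
- p (sku=SG) pairs with 2 row(s) of s.
- p (sku=TH) has no partner → excluded.
- p (sku=RF) pairs with 2 row(s) of s.
- p (sku=JV) pairs with 2 row(s) of s.
- p (sku=NULL) has no partner → excluded.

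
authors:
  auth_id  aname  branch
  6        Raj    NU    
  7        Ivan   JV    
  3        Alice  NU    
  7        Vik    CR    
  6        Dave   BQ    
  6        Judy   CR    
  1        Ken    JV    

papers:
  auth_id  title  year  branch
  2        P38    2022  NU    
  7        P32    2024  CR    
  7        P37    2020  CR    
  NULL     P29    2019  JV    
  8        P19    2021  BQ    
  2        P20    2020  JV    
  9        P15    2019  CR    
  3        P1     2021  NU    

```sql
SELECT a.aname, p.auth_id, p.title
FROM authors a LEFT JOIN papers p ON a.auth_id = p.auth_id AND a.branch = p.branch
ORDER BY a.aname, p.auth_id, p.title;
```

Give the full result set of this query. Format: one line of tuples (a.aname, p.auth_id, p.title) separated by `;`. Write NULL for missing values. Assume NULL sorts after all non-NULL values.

LEFT JOIN keeps every row from `authors`; unmatched rows get NULL for `papers`'s columns.
Matching on a.auth_id = p.auth_id AND a.branch = p.branch. A NULL in a compared column never satisfies the condition.
Matched pairs: 3; unmatched a rows kept: 5.

(Alice, 3, P1); (Dave, NULL, NULL); (Ivan, NULL, NULL); (Judy, NULL, NULL); (Ken, NULL, NULL); (Raj, NULL, NULL); (Vik, 7, P32); (Vik, 7, P37)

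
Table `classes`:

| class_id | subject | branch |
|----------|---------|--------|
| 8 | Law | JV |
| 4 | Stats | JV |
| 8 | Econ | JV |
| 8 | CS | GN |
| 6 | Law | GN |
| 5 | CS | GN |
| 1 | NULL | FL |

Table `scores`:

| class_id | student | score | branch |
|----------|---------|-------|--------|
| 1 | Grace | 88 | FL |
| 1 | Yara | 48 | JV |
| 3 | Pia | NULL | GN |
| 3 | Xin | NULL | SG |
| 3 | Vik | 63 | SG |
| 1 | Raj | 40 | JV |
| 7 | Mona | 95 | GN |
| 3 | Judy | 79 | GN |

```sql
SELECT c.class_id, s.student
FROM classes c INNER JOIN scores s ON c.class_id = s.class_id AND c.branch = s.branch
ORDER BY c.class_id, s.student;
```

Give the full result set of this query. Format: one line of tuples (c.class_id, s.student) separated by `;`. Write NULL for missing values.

(1, Grace)

INNER JOIN keeps only pairs where the ON condition holds.
Matching on c.class_id = s.class_id AND c.branch = s.branch.
- c (class_id=8, branch=JV) has no partner → excluded.
- c (class_id=4, branch=JV) has no partner → excluded.
- c (class_id=8, branch=JV) has no partner → excluded.
- c (class_id=8, branch=GN) has no partner → excluded.
- c (class_id=6, branch=GN) has no partner → excluded.
- c (class_id=5, branch=GN) has no partner → excluded.
- c (class_id=1, branch=FL) pairs with 1 row(s) of s.
After projecting and ordering:
c.class_id | s.student
1 | Grace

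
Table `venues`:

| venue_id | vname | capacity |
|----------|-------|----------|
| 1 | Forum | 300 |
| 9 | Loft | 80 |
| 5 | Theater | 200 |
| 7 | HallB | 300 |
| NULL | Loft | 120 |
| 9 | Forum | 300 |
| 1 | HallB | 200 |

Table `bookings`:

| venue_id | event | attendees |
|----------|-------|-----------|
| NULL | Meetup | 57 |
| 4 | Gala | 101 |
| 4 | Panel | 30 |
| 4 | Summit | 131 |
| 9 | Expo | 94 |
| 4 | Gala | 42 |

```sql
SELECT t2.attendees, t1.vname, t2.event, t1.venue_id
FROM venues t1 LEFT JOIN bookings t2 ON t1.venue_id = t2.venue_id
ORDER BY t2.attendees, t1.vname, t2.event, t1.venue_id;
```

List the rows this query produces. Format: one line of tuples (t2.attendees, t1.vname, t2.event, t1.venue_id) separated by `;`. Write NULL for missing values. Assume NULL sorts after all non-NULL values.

(94, Forum, Expo, 9); (94, Loft, Expo, 9); (NULL, Forum, NULL, 1); (NULL, HallB, NULL, 1); (NULL, HallB, NULL, 7); (NULL, Loft, NULL, NULL); (NULL, Theater, NULL, 5)

LEFT JOIN keeps every row from `venues`; unmatched rows get NULL for `bookings`'s columns.
Matching on t1.venue_id = t2.venue_id. A NULL in a compared column never satisfies the condition.
Matched pairs: 2; unmatched t1 rows kept: 5.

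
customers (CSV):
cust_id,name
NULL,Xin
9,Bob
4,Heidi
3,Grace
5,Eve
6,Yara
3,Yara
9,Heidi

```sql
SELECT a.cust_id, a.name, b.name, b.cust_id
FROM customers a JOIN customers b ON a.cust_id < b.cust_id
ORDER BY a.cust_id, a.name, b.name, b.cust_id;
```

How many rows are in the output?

19

INNER JOIN keeps only pairs where the ON condition holds.
Matching on a.cust_id < b.cust_id. A NULL in a compared column never satisfies the condition.
- cust_id=NULL: no matching b row, dropped.
- cust_id=9: no matching b row, dropped.
- cust_id=4: 4 matching b row(s), so 4 row(s) emitted.
- cust_id=3: 5 matching b row(s), so 5 row(s) emitted.
- cust_id=5: 3 matching b row(s), so 3 row(s) emitted.
- cust_id=6: 2 matching b row(s), so 2 row(s) emitted.
- cust_id=3: 5 matching b row(s), so 5 row(s) emitted.
- cust_id=9: no matching b row, dropped.
Total: 19 rows.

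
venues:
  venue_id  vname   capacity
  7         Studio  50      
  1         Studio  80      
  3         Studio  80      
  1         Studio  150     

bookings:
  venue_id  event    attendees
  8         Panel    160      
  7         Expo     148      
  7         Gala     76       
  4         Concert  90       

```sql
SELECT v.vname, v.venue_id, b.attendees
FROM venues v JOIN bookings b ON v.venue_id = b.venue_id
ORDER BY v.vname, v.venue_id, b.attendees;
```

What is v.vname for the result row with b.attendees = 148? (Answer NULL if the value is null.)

INNER JOIN keeps only pairs where the ON condition holds.
Matching on v.venue_id = b.venue_id.
Matched pairs: 2.

Studio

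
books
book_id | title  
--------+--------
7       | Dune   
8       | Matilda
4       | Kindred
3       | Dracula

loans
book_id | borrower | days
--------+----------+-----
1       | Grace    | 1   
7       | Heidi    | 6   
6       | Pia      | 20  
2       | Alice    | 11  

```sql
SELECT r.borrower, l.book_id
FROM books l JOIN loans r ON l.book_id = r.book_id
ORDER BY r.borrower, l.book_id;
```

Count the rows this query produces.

1

INNER JOIN keeps only pairs where the ON condition holds.
Matching on l.book_id = r.book_id.
Matched pairs: 1.
Total: 1 rows.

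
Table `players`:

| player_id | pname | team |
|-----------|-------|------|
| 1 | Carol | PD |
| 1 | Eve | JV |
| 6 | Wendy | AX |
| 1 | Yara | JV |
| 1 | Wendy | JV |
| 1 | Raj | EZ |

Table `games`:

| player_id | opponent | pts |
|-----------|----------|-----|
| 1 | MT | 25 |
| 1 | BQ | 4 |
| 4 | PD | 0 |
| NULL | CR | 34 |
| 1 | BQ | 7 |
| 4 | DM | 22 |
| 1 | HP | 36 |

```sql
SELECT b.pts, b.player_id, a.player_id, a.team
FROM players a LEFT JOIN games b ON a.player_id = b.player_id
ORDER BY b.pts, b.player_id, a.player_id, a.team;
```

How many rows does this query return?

LEFT JOIN keeps every row from `players`; unmatched rows get NULL for `games`'s columns.
Matching on a.player_id = b.player_id. A NULL in a compared column never satisfies the condition.
Matched pairs: 20; unmatched a rows kept: 1.
Total: 20 matched + 1 padded = 21 rows.

21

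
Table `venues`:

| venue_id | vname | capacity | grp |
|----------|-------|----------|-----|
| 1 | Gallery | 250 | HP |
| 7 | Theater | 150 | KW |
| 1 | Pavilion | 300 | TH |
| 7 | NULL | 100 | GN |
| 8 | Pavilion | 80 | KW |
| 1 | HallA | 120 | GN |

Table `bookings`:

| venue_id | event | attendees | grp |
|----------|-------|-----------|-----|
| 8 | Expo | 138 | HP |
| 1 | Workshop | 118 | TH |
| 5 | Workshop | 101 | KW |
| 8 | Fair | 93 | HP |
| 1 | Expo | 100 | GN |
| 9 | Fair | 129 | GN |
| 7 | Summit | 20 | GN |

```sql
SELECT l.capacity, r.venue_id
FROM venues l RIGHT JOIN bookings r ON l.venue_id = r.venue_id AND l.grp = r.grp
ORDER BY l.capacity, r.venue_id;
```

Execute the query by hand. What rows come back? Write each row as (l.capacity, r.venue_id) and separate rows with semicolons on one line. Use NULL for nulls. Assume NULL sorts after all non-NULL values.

(100, 7); (120, 1); (300, 1); (NULL, 5); (NULL, 8); (NULL, 8); (NULL, 9)

RIGHT JOIN keeps every row from `bookings`; unmatched rows get NULL for `venues`'s columns.
Matching on l.venue_id = r.venue_id AND l.grp = r.grp.
- l row (venue_id=1, grp=HP): no match.
- l row (venue_id=7, grp=KW): no match.
- l row (venue_id=1, grp=TH): matches 1 r row(s) → 1 output row(s).
- l row (venue_id=7, grp=GN): matches 1 r row(s) → 1 output row(s).
- l row (venue_id=8, grp=KW): no match.
- l row (venue_id=1, grp=GN): matches 1 r row(s) → 1 output row(s).
- plus 4 unmatched r row(s), each kept with NULL l columns.
After projecting and ordering:
l.capacity | r.venue_id
100 | 7
120 | 1
300 | 1
NULL | 5
NULL | 8
NULL | 8
NULL | 9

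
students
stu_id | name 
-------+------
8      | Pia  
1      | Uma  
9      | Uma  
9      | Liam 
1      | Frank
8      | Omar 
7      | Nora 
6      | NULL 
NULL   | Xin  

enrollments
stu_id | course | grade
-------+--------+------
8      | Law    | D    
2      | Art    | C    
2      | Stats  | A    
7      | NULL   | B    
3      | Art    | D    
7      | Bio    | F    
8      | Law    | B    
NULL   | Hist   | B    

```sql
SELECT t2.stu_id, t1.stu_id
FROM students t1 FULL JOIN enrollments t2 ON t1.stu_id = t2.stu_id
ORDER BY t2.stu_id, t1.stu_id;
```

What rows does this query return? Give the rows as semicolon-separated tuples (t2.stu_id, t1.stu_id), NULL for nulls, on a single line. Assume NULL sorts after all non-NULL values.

(2, NULL); (2, NULL); (3, NULL); (7, 7); (7, 7); (8, 8); (8, 8); (8, 8); (8, 8); (NULL, 1); (NULL, 1); (NULL, 6); (NULL, 9); (NULL, 9); (NULL, NULL); (NULL, NULL)

FULL OUTER JOIN keeps every row from both sides; unmatched rows get NULL for the other side's columns.
Matching on t1.stu_id = t2.stu_id. A NULL in a compared column never satisfies the condition.
- t1 row (stu_id=8): matches 2 t2 row(s) → 2 output row(s).
- t1 row (stu_id=1): no match → kept, t2 columns NULL.
- t1 row (stu_id=9): no match → kept, t2 columns NULL.
- t1 row (stu_id=9): no match → kept, t2 columns NULL.
- t1 row (stu_id=1): no match → kept, t2 columns NULL.
- t1 row (stu_id=8): matches 2 t2 row(s) → 2 output row(s).
- t1 row (stu_id=7): matches 2 t2 row(s) → 2 output row(s).
- t1 row (stu_id=6): no match → kept, t2 columns NULL.
- t1 row (stu_id=NULL): no match → kept, t2 columns NULL.
- 4 t2 row(s) had no t1 match → kept, t1 columns NULL.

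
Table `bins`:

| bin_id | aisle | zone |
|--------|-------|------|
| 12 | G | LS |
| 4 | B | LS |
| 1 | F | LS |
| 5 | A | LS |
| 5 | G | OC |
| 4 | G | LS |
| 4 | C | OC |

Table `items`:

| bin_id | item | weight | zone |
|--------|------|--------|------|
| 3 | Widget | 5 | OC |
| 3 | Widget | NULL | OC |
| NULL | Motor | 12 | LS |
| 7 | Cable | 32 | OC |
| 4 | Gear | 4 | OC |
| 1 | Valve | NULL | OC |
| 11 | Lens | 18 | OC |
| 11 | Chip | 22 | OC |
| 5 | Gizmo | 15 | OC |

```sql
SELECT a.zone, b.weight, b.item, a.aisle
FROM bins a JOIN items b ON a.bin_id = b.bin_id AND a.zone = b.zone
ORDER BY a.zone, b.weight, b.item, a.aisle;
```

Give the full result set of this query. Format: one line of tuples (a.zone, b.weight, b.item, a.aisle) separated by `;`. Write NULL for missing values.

INNER JOIN keeps only pairs where the ON condition holds.
Matching on a.bin_id = b.bin_id AND a.zone = b.zone. A NULL in a compared column never satisfies the condition.
- a row (bin_id=12, zone=LS): no match → dropped.
- a row (bin_id=4, zone=LS): no match → dropped.
- a row (bin_id=1, zone=LS): no match → dropped.
- a row (bin_id=5, zone=LS): no match → dropped.
- a row (bin_id=5, zone=OC): matches 1 b row(s) → 1 output row(s).
- a row (bin_id=4, zone=LS): no match → dropped.
- a row (bin_id=4, zone=OC): matches 1 b row(s) → 1 output row(s).
After projecting and ordering:
a.zone | b.weight | b.item | a.aisle
OC | 4 | Gear | C
OC | 15 | Gizmo | G

(OC, 4, Gear, C); (OC, 15, Gizmo, G)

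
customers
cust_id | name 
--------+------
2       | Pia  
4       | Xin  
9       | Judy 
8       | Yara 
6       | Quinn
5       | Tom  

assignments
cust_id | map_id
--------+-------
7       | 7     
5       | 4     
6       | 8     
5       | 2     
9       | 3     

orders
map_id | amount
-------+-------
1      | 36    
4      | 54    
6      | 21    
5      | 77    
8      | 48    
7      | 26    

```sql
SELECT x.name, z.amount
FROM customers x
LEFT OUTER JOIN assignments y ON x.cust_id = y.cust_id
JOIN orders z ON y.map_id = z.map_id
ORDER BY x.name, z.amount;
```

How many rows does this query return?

Joins associate left-to-right: customers LEFT JOIN assignments on cust_id gives 7 intermediate row(s).
Then INNER JOIN `orders z` on map_id: keep only rows whose y.map_id appears in z.
Result: 2 row(s).

2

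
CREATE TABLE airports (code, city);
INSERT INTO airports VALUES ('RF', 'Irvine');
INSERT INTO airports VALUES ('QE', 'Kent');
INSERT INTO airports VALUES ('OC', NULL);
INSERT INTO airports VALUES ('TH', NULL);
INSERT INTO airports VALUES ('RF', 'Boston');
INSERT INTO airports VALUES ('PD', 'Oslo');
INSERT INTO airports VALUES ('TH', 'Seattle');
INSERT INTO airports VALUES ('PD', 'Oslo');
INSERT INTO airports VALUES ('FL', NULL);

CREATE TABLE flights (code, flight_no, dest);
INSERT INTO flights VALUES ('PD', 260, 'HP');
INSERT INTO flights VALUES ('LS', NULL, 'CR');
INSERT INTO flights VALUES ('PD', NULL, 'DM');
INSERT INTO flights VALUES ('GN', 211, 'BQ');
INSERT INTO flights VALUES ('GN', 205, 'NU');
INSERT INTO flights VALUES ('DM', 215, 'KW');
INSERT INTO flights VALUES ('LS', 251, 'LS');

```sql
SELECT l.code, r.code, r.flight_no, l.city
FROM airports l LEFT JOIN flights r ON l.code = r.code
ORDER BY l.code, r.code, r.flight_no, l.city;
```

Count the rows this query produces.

11

LEFT JOIN keeps every row from `airports`; unmatched rows get NULL for `flights`'s columns.
Matching on l.code = r.code.
- l (code=RF) has no partner → padded with NULL.
- l (code=QE) has no partner → padded with NULL.
- l (code=OC) has no partner → padded with NULL.
- l (code=TH) has no partner → padded with NULL.
- l (code=RF) has no partner → padded with NULL.
- l (code=PD) pairs with 2 row(s) of r.
- l (code=TH) has no partner → padded with NULL.
- l (code=PD) pairs with 2 row(s) of r.
- l (code=FL) has no partner → padded with NULL.
Total: 4 matched + 7 padded = 11 rows.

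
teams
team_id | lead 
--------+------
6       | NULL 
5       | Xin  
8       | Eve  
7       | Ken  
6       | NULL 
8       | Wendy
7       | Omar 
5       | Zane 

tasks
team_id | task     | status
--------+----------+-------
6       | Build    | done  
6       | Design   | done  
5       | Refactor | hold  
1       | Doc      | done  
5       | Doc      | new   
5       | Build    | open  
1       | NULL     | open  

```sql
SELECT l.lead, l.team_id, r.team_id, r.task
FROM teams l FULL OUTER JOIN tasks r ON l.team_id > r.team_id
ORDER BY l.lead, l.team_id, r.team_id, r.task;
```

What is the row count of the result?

42

FULL OUTER JOIN keeps every row from both sides; unmatched rows get NULL for the other side's columns.
Matching on l.team_id > r.team_id.
- team_id=6: 5 matching r row(s), so 5 row(s) emitted.
- team_id=5: 2 matching r row(s), so 2 row(s) emitted.
- team_id=8: 7 matching r row(s), so 7 row(s) emitted.
- team_id=7: 7 matching r row(s), so 7 row(s) emitted.
- team_id=6: 5 matching r row(s), so 5 row(s) emitted.
- team_id=8: 7 matching r row(s), so 7 row(s) emitted.
- team_id=7: 7 matching r row(s), so 7 row(s) emitted.
- team_id=5: 2 matching r row(s), so 2 row(s) emitted.
Total: 42 rows.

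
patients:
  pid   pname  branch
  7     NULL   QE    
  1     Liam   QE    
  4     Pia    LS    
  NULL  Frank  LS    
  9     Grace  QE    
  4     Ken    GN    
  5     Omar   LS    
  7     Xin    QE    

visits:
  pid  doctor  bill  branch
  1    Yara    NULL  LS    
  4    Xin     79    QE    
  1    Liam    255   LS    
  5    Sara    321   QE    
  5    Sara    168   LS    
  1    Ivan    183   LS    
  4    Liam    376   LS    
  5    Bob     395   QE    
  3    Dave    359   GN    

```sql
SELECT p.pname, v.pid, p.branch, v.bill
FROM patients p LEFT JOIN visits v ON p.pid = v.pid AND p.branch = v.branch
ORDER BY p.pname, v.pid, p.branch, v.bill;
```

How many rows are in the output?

8

LEFT JOIN keeps every row from `patients`; unmatched rows get NULL for `visits`'s columns.
Matching on p.pid = v.pid AND p.branch = v.branch. A NULL in a compared column never satisfies the condition.
Matched pairs: 2; unmatched p rows kept: 6.
Total: 2 matched + 6 padded = 8 rows.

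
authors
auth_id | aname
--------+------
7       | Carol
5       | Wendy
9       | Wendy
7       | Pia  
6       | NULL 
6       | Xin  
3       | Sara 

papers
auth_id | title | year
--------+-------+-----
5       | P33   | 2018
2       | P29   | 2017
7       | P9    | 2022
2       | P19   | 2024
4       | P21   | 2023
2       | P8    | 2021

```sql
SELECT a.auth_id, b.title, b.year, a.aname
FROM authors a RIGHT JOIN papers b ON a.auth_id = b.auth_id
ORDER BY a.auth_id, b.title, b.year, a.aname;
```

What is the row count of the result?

7

RIGHT JOIN keeps every row from `papers`; unmatched rows get NULL for `authors`'s columns.
Matching on a.auth_id = b.auth_id.
- a[0] auth_id=7 → 1 match(es) in b → 1 row(s).
- a[1] auth_id=5 → 1 match(es) in b → 1 row(s).
- a[2] auth_id=9 → no match.
- a[3] auth_id=7 → 1 match(es) in b → 1 row(s).
- a[4] auth_id=6 → no match.
- a[5] auth_id=6 → no match.
- a[6] auth_id=3 → no match.
- 4 b row(s) had no a match → kept, a columns NULL.
Total: 3 matched + 4 padded = 7 rows.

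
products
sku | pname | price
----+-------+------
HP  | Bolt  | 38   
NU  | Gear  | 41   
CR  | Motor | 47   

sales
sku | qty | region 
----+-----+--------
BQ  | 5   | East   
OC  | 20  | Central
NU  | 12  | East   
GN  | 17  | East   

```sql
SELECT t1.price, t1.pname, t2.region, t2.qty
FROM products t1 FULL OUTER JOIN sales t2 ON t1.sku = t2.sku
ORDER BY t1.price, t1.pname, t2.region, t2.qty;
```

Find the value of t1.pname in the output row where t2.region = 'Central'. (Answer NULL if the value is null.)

NULL

FULL OUTER JOIN keeps every row from both sides; unmatched rows get NULL for the other side's columns.
Matching on t1.sku = t2.sku.
- t1 (sku=HP) has no partner → padded with NULL.
- t1 (sku=NU) pairs with 1 row(s) of t2.
- t1 (sku=CR) has no partner → padded with NULL.
- plus 3 unmatched t2 row(s), each kept with NULL t1 columns.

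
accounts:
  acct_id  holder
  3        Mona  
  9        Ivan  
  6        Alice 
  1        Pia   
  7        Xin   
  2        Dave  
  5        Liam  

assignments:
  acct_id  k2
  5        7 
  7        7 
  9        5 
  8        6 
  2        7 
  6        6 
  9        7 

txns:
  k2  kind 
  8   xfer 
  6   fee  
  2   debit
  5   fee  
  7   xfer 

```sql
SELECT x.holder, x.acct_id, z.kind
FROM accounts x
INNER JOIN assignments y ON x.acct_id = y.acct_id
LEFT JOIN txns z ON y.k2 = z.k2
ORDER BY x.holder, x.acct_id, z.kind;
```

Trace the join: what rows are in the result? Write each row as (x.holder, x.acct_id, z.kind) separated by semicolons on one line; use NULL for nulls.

(Alice, 6, fee); (Dave, 2, xfer); (Ivan, 9, fee); (Ivan, 9, xfer); (Liam, 5, xfer); (Xin, 7, xfer)

Evaluate left to right. First `accounts x INNER JOIN assignments y` on acct_id: 6 row(s).
Then LEFT JOIN `txns z` on k2: each of those 6 rows is kept; rows whose y.k2 has no match in z get NULL for z's columns.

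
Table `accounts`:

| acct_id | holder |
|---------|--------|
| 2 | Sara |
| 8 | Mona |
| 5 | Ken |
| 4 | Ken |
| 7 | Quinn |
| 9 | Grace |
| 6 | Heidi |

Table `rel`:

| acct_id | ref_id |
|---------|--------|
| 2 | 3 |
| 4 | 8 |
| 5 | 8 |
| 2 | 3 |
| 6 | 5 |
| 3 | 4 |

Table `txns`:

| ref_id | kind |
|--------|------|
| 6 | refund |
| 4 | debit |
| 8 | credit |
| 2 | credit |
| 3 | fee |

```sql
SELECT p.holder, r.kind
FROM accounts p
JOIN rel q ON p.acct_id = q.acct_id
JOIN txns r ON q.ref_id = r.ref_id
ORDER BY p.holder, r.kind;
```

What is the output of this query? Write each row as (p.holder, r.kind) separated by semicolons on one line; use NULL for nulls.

Evaluate left to right. First `accounts p INNER JOIN rel q` on acct_id: 5 row(s).
Then INNER JOIN `txns r` on ref_id: keep only rows whose q.ref_id appears in r.

(Ken, credit); (Ken, credit); (Sara, fee); (Sara, fee)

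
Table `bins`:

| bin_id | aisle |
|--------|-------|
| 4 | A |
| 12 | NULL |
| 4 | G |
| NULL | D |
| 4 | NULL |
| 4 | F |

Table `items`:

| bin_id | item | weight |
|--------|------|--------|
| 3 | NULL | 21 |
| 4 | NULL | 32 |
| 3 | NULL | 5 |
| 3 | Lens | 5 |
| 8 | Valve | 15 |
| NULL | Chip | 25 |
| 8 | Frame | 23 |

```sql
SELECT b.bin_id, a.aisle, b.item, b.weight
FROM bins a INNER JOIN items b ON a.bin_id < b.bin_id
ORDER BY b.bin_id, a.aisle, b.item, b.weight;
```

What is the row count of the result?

8

INNER JOIN keeps only pairs where the ON condition holds.
Matching on a.bin_id < b.bin_id. A NULL in a compared column never satisfies the condition.
Matched pairs: 8.
Total: 8 rows.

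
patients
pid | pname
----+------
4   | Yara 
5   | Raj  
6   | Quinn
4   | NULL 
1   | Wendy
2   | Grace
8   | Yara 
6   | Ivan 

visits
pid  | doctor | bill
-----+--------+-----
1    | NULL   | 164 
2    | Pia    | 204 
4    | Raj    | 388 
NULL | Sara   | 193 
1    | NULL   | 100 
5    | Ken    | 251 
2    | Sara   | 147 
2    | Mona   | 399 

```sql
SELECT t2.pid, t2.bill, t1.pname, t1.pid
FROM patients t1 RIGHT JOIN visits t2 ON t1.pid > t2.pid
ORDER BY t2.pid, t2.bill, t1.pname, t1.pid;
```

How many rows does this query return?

RIGHT JOIN keeps every row from `visits`; unmatched rows get NULL for `patients`'s columns.
Matching on t1.pid > t2.pid. A NULL in a compared column never satisfies the condition.
Matched pairs: 39; unmatched t2 rows kept: 1.
Total: 39 matched + 1 padded = 40 rows.

40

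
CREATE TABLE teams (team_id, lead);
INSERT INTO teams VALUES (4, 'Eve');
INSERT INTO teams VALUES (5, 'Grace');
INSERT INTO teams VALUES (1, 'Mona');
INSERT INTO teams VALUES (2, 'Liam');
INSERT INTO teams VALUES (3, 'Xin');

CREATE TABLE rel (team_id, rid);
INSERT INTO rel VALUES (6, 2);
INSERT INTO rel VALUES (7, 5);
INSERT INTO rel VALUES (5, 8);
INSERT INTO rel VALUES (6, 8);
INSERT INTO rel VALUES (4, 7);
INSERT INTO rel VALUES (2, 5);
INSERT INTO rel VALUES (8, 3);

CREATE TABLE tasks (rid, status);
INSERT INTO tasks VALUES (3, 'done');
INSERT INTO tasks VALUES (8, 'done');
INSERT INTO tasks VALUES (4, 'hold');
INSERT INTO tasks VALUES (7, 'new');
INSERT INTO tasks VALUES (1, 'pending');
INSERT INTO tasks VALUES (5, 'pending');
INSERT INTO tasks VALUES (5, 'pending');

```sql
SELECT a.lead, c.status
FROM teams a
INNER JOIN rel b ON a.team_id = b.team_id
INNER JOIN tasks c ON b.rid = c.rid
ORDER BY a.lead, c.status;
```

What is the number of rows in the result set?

4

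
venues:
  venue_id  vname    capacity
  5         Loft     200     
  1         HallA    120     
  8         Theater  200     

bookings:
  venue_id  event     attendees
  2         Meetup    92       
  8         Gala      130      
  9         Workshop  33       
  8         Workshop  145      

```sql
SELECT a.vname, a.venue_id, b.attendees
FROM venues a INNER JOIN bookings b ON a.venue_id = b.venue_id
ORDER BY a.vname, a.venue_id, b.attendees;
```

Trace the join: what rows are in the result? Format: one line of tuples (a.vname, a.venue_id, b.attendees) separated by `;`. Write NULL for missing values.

(Theater, 8, 130); (Theater, 8, 145)

INNER JOIN keeps only pairs where the ON condition holds.
Matching on a.venue_id = b.venue_id.
Matched pairs: 2.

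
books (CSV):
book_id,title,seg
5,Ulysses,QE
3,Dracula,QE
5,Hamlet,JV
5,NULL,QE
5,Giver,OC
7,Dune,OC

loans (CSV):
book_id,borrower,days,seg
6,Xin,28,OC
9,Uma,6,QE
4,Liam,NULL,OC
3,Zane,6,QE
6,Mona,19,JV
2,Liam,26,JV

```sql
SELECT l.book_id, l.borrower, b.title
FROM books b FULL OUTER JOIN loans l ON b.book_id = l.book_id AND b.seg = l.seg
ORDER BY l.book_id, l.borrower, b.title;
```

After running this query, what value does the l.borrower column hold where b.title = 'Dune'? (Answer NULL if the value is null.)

NULL

FULL OUTER JOIN keeps every row from both sides; unmatched rows get NULL for the other side's columns.
Matching on b.book_id = l.book_id AND b.seg = l.seg.
- b (book_id=5, seg=QE) has no partner → padded with NULL.
- b (book_id=3, seg=QE) pairs with 1 row(s) of l.
- b (book_id=5, seg=JV) has no partner → padded with NULL.
- b (book_id=5, seg=QE) has no partner → padded with NULL.
- b (book_id=5, seg=OC) has no partner → padded with NULL.
- b (book_id=7, seg=OC) has no partner → padded with NULL.
- 5 l row(s) had no b match → kept, b columns NULL.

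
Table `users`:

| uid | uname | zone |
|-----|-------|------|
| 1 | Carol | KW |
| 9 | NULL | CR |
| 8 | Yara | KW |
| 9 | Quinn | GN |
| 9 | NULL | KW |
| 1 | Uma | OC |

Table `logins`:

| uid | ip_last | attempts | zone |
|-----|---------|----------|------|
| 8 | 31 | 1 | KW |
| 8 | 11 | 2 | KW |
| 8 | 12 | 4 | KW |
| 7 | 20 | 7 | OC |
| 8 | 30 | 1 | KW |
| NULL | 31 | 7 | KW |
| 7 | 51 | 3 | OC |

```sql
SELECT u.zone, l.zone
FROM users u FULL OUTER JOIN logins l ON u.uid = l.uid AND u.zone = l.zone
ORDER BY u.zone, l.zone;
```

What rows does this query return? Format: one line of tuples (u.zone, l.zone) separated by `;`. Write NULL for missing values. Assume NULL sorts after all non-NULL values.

(CR, NULL); (GN, NULL); (KW, KW); (KW, KW); (KW, KW); (KW, KW); (KW, NULL); (KW, NULL); (OC, NULL); (NULL, KW); (NULL, OC); (NULL, OC)

FULL OUTER JOIN keeps every row from both sides; unmatched rows get NULL for the other side's columns.
Matching on u.uid = l.uid AND u.zone = l.zone. A NULL in a compared column never satisfies the condition.
- u (uid=1, zone=KW) has no partner → padded with NULL.
- u (uid=9, zone=CR) has no partner → padded with NULL.
- u (uid=8, zone=KW) pairs with 4 row(s) of l.
- u (uid=9, zone=GN) has no partner → padded with NULL.
- u (uid=9, zone=KW) has no partner → padded with NULL.
- u (uid=1, zone=OC) has no partner → padded with NULL.
- 3 row(s) from l found no u partner → padded with NULL.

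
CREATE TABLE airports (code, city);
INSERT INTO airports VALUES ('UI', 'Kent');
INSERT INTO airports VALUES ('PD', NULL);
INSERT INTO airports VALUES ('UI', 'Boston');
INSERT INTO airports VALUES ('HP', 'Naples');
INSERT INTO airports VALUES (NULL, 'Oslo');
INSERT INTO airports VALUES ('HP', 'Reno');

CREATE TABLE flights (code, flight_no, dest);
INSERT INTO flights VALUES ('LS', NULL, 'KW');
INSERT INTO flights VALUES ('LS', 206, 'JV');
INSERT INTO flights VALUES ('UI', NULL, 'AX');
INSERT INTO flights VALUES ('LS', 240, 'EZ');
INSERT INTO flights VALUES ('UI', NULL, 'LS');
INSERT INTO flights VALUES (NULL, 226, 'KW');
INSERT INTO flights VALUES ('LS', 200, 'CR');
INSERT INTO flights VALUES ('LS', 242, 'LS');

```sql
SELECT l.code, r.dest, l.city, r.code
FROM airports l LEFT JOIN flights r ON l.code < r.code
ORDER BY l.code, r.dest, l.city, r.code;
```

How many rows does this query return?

19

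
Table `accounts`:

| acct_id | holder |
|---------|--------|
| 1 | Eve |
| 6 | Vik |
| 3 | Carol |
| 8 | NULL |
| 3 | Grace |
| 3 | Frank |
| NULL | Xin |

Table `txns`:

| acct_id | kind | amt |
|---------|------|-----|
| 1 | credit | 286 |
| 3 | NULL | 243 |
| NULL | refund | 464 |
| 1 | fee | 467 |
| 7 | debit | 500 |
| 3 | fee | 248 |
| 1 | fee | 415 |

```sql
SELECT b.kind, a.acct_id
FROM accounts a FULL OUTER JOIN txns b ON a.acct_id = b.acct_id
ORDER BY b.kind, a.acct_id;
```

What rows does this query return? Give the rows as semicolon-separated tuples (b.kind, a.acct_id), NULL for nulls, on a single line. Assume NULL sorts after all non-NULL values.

FULL OUTER JOIN keeps every row from both sides; unmatched rows get NULL for the other side's columns.
Matching on a.acct_id = b.acct_id. A NULL in a compared column never satisfies the condition.
- a row (acct_id=1): matches 3 b row(s) → 3 output row(s).
- a row (acct_id=6): no match → kept, b columns NULL.
- a row (acct_id=3): matches 2 b row(s) → 2 output row(s).
- a row (acct_id=8): no match → kept, b columns NULL.
- a row (acct_id=3): matches 2 b row(s) → 2 output row(s).
- a row (acct_id=3): matches 2 b row(s) → 2 output row(s).
- a row (acct_id=NULL): no match → kept, b columns NULL.
- plus 2 unmatched b row(s), each kept with NULL a columns.

(credit, 1); (debit, NULL); (fee, 1); (fee, 1); (fee, 3); (fee, 3); (fee, 3); (refund, NULL); (NULL, 3); (NULL, 3); (NULL, 3); (NULL, 6); (NULL, 8); (NULL, NULL)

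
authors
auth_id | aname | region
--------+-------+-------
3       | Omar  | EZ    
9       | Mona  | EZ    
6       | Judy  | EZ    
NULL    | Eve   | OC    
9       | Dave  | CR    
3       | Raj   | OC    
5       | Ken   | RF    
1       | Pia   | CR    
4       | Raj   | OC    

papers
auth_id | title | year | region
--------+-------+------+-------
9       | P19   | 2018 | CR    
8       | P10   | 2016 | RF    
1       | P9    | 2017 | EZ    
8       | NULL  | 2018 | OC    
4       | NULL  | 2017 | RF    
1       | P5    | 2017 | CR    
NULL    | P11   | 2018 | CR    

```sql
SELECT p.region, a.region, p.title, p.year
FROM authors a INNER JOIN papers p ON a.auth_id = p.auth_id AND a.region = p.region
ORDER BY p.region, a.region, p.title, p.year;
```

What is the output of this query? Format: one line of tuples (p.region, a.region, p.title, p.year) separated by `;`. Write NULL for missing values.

INNER JOIN keeps only pairs where the ON condition holds.
Matching on a.auth_id = p.auth_id AND a.region = p.region. A NULL in a compared column never satisfies the condition.
Matched pairs: 2.

(CR, CR, P19, 2018); (CR, CR, P5, 2017)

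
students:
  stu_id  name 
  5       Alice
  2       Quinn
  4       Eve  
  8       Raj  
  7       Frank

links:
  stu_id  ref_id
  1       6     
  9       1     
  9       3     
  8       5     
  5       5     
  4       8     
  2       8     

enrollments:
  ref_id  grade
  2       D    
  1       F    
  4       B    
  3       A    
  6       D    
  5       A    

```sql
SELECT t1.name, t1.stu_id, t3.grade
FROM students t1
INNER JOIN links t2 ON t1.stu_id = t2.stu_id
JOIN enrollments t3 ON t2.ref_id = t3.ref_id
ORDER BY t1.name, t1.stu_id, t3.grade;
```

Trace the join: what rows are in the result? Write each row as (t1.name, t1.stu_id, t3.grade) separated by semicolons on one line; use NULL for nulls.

(Alice, 5, A); (Raj, 8, A)

Evaluate left to right. First `students t1 INNER JOIN links t2` on stu_id: 4 row(s).
Then INNER JOIN `enrollments t3` on ref_id: keep only rows whose t2.ref_id appears in t3.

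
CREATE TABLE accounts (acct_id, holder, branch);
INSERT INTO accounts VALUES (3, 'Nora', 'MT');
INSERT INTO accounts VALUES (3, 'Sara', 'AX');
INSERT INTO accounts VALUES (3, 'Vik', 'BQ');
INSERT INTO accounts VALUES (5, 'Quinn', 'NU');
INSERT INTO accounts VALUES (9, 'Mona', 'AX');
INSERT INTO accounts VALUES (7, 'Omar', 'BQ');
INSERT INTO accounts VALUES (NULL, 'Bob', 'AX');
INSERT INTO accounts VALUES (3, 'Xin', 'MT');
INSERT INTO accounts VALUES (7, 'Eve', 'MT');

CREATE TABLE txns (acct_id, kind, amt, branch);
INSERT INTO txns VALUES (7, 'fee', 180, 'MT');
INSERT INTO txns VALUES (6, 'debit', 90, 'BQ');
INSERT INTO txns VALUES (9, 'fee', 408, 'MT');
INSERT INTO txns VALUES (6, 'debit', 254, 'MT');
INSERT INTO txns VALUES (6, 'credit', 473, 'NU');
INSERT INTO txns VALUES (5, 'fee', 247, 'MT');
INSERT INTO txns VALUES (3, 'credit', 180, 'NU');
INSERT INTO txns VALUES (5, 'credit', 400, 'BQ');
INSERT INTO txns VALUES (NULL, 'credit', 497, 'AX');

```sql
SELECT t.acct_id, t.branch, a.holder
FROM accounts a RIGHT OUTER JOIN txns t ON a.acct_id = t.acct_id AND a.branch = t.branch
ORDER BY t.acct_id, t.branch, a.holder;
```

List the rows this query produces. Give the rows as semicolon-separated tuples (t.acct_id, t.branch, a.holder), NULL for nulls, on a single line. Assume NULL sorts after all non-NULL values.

RIGHT JOIN keeps every row from `txns`; unmatched rows get NULL for `accounts`'s columns.
Matching on a.acct_id = t.acct_id AND a.branch = t.branch. A NULL in a compared column never satisfies the condition.
Matched pairs: 1; unmatched t rows kept: 8.

(3, NU, NULL); (5, BQ, NULL); (5, MT, NULL); (6, BQ, NULL); (6, MT, NULL); (6, NU, NULL); (7, MT, Eve); (9, MT, NULL); (NULL, AX, NULL)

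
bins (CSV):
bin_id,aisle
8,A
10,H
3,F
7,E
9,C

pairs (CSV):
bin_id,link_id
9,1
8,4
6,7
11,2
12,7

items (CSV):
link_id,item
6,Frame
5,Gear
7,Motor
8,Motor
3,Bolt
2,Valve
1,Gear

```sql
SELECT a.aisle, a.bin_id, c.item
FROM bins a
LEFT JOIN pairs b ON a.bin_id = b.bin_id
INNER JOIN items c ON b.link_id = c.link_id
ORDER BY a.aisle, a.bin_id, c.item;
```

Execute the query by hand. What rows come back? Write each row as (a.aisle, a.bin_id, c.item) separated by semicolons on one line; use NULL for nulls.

(C, 9, Gear)

Joins associate left-to-right: bins LEFT JOIN pairs on bin_id gives 5 intermediate row(s).
Then INNER JOIN `items c` on link_id: keep only rows whose b.link_id appears in c.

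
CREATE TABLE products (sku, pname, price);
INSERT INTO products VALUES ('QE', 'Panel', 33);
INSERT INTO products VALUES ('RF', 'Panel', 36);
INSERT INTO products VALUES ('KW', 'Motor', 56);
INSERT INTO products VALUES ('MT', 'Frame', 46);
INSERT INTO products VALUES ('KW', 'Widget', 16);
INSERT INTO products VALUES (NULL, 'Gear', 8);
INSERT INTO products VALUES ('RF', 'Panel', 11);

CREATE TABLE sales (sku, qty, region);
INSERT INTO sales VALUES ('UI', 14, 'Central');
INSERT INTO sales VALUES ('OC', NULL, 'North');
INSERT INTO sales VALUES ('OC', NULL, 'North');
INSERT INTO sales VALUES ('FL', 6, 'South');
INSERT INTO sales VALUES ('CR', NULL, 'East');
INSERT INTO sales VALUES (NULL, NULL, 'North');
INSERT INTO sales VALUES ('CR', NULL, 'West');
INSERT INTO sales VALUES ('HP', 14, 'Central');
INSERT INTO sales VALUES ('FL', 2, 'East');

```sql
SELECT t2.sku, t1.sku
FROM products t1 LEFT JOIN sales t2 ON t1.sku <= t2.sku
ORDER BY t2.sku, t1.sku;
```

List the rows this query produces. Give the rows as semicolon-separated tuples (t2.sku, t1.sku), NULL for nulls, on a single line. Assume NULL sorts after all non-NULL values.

LEFT JOIN keeps every row from `products`; unmatched rows get NULL for `sales`'s columns.
Matching on t1.sku <= t2.sku. A NULL in a compared column never satisfies the condition.
Matched pairs: 12; unmatched t1 rows kept: 1.

(OC, KW); (OC, KW); (OC, KW); (OC, KW); (OC, MT); (OC, MT); (UI, KW); (UI, KW); (UI, MT); (UI, QE); (UI, RF); (UI, RF); (NULL, NULL)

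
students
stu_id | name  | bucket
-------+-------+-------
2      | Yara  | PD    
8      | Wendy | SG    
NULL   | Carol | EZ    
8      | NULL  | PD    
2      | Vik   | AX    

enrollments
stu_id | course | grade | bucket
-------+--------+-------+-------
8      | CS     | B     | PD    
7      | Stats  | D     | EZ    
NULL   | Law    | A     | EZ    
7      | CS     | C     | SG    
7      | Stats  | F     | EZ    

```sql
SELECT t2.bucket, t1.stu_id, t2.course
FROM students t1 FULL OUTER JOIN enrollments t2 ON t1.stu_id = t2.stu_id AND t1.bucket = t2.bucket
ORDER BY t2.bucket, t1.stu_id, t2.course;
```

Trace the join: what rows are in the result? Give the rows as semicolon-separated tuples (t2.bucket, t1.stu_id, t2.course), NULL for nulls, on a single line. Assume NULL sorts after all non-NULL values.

(EZ, NULL, Law); (EZ, NULL, Stats); (EZ, NULL, Stats); (PD, 8, CS); (SG, NULL, CS); (NULL, 2, NULL); (NULL, 2, NULL); (NULL, 8, NULL); (NULL, NULL, NULL)

FULL OUTER JOIN keeps every row from both sides; unmatched rows get NULL for the other side's columns.
Matching on t1.stu_id = t2.stu_id AND t1.bucket = t2.bucket. A NULL in a compared column never satisfies the condition.
- t1 (stu_id=2, bucket=PD) has no partner → padded with NULL.
- t1 (stu_id=8, bucket=SG) has no partner → padded with NULL.
- t1 (stu_id=NULL, bucket=EZ) has no partner → padded with NULL.
- t1 (stu_id=8, bucket=PD) pairs with 1 row(s) of t2.
- t1 (stu_id=2, bucket=AX) has no partner → padded with NULL.
- 4 t2 row(s) had no t1 match → kept, t1 columns NULL.
After projecting and ordering:
t2.bucket | t1.stu_id | t2.course
EZ | NULL | Law
EZ | NULL | Stats
EZ | NULL | Stats
PD | 8 | CS
SG | NULL | CS
NULL | 2 | NULL
NULL | 2 | NULL
NULL | 8 | NULL
NULL | NULL | NULL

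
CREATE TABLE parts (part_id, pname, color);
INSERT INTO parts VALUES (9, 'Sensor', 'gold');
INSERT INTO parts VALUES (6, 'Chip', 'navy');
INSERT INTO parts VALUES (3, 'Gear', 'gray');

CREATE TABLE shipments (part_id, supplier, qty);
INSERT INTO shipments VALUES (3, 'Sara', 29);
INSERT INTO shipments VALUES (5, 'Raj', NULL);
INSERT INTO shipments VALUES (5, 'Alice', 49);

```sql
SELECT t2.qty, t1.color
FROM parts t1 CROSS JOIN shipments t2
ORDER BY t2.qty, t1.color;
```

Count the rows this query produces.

CROSS JOIN pairs every row of `parts` with every row of `shipments`: 3 × 3 = 9 rows.

9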